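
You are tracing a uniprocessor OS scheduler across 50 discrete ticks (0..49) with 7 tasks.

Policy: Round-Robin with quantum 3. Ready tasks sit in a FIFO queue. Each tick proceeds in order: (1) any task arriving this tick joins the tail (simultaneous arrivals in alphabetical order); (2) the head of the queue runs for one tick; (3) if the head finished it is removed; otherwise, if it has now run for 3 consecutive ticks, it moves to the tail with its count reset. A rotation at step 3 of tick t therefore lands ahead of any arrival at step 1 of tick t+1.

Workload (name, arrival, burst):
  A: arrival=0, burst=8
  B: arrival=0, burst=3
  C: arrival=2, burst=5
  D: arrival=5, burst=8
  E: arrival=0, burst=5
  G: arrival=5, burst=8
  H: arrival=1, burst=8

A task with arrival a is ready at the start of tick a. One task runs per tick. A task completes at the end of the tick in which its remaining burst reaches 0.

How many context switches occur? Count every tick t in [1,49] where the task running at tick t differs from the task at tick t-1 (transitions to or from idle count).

t=0: queue=[A,B,E] q_used=0 → run A
t=1: queue=[A,B,E,H] q_used=1 → run A
t=2: queue=[A,B,E,H,C] q_used=2 → run A
t=3: queue=[B,E,H,C,A] q_used=0 → run B
t=4: queue=[B,E,H,C,A] q_used=1 → run B
t=5: queue=[B,E,H,C,A,D,G] q_used=2 → run B
t=6: queue=[E,H,C,A,D,G] q_used=0 → run E
t=7: queue=[E,H,C,A,D,G] q_used=1 → run E
t=8: queue=[E,H,C,A,D,G] q_used=2 → run E
t=9: queue=[H,C,A,D,G,E] q_used=0 → run H
t=10: queue=[H,C,A,D,G,E] q_used=1 → run H
t=11: queue=[H,C,A,D,G,E] q_used=2 → run H
t=12: queue=[C,A,D,G,E,H] q_used=0 → run C
t=13: queue=[C,A,D,G,E,H] q_used=1 → run C
t=14: queue=[C,A,D,G,E,H] q_used=2 → run C
t=15: queue=[A,D,G,E,H,C] q_used=0 → run A
t=16: queue=[A,D,G,E,H,C] q_used=1 → run A
t=17: queue=[A,D,G,E,H,C] q_used=2 → run A
t=18: queue=[D,G,E,H,C,A] q_used=0 → run D
t=19: queue=[D,G,E,H,C,A] q_used=1 → run D
t=20: queue=[D,G,E,H,C,A] q_used=2 → run D
t=21: queue=[G,E,H,C,A,D] q_used=0 → run G
t=22: queue=[G,E,H,C,A,D] q_used=1 → run G
t=23: queue=[G,E,H,C,A,D] q_used=2 → run G
t=24: queue=[E,H,C,A,D,G] q_used=0 → run E
t=25: queue=[E,H,C,A,D,G] q_used=1 → run E
t=26: queue=[H,C,A,D,G] q_used=0 → run H
t=27: queue=[H,C,A,D,G] q_used=1 → run H
t=28: queue=[H,C,A,D,G] q_used=2 → run H
t=29: queue=[C,A,D,G,H] q_used=0 → run C
t=30: queue=[C,A,D,G,H] q_used=1 → run C
t=31: queue=[A,D,G,H] q_used=0 → run A
t=32: queue=[A,D,G,H] q_used=1 → run A
t=33: queue=[D,G,H] q_used=0 → run D
t=34: queue=[D,G,H] q_used=1 → run D
t=35: queue=[D,G,H] q_used=2 → run D
t=36: queue=[G,H,D] q_used=0 → run G
t=37: queue=[G,H,D] q_used=1 → run G
t=38: queue=[G,H,D] q_used=2 → run G
t=39: queue=[H,D,G] q_used=0 → run H
t=40: queue=[H,D,G] q_used=1 → run H
t=41: queue=[D,G] q_used=0 → run D
t=42: queue=[D,G] q_used=1 → run D
t=43: queue=[G] q_used=0 → run G
t=44: queue=[G] q_used=1 → run G
t=45: (idle)
t=46: (idle)
t=47: (idle)
t=48: (idle)
t=49: (idle)

context switches = 17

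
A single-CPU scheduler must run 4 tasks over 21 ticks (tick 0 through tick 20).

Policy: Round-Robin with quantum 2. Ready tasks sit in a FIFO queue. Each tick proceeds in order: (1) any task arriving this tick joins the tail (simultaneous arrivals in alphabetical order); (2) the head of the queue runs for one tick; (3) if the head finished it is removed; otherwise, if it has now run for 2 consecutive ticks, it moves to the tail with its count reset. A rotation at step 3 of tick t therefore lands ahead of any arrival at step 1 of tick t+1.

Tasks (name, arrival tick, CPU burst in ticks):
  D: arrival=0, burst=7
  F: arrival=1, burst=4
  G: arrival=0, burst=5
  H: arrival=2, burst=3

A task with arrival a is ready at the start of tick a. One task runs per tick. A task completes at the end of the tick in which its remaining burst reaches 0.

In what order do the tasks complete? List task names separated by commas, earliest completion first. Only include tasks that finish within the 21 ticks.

t=0: queue=[D,G] q_used=0 → run D
t=1: queue=[D,G,F] q_used=1 → run D
t=2: queue=[G,F,D,H] q_used=0 → run G
t=3: queue=[G,F,D,H] q_used=1 → run G
t=4: queue=[F,D,H,G] q_used=0 → run F
t=5: queue=[F,D,H,G] q_used=1 → run F
t=6: queue=[D,H,G,F] q_used=0 → run D
t=7: queue=[D,H,G,F] q_used=1 → run D
t=8: queue=[H,G,F,D] q_used=0 → run H
t=9: queue=[H,G,F,D] q_used=1 → run H
t=10: queue=[G,F,D,H] q_used=0 → run G
t=11: queue=[G,F,D,H] q_used=1 → run G
t=12: queue=[F,D,H,G] q_used=0 → run F
t=13: queue=[F,D,H,G] q_used=1 → run F
t=14: queue=[D,H,G] q_used=0 → run D
t=15: queue=[D,H,G] q_used=1 → run D
t=16: queue=[H,G,D] q_used=0 → run H
t=17: queue=[G,D] q_used=0 → run G
t=18: queue=[D] q_used=0 → run D
t=19: (idle)
t=20: (idle)

completion order = F, H, G, D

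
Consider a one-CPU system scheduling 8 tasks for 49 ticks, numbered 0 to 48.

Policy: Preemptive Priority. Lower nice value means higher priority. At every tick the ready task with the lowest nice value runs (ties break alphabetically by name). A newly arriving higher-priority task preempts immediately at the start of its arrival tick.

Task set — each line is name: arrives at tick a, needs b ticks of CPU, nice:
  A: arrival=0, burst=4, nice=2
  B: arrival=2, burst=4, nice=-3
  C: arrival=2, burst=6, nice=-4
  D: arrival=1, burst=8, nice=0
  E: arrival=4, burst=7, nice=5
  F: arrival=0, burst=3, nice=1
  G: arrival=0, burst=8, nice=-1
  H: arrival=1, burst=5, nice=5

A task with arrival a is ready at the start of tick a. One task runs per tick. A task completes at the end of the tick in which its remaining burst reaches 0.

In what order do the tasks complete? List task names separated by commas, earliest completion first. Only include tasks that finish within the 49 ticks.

completion order = C, B, G, D, F, A, E, H

t=0: ready={A,F,G} → run G
t=1: ready={A,D,F,G,H} → run G
t=2: ready={A,B,C,D,F,G,H} → run C
t=3: ready={A,B,C,D,F,G,H} → run C
t=4: ready={A,B,C,D,E,F,G,H} → run C
t=5: ready={A,B,C,D,E,F,G,H} → run C
t=6: ready={A,B,C,D,E,F,G,H} → run C
t=7: ready={A,B,C,D,E,F,G,H} → run C
t=8: ready={A,B,D,E,F,G,H} → run B
t=9: ready={A,B,D,E,F,G,H} → run B
t=10: ready={A,B,D,E,F,G,H} → run B
t=11: ready={A,B,D,E,F,G,H} → run B
t=12: ready={A,D,E,F,G,H} → run G
t=13: ready={A,D,E,F,G,H} → run G
t=14: ready={A,D,E,F,G,H} → run G
t=15: ready={A,D,E,F,G,H} → run G
t=16: ready={A,D,E,F,G,H} → run G
t=17: ready={A,D,E,F,G,H} → run G
t=18: ready={A,D,E,F,H} → run D
t=19: ready={A,D,E,F,H} → run D
t=20: ready={A,D,E,F,H} → run D
t=21: ready={A,D,E,F,H} → run D
t=22: ready={A,D,E,F,H} → run D
t=23: ready={A,D,E,F,H} → run D
t=24: ready={A,D,E,F,H} → run D
t=25: ready={A,D,E,F,H} → run D
t=26: ready={A,E,F,H} → run F
t=27: ready={A,E,F,H} → run F
t=28: ready={A,E,F,H} → run F
t=29: ready={A,E,H} → run A
t=30: ready={A,E,H} → run A
t=31: ready={A,E,H} → run A
t=32: ready={A,E,H} → run A
t=33: ready={E,H} → run E
t=34: ready={E,H} → run E
t=35: ready={E,H} → run E
t=36: ready={E,H} → run E
t=37: ready={E,H} → run E
t=38: ready={E,H} → run E
t=39: ready={E,H} → run E
t=40: ready={H} → run H
t=41: ready={H} → run H
t=42: ready={H} → run H
t=43: ready={H} → run H
t=44: ready={H} → run H
t=45: (idle)
t=46: (idle)
t=47: (idle)
t=48: (idle)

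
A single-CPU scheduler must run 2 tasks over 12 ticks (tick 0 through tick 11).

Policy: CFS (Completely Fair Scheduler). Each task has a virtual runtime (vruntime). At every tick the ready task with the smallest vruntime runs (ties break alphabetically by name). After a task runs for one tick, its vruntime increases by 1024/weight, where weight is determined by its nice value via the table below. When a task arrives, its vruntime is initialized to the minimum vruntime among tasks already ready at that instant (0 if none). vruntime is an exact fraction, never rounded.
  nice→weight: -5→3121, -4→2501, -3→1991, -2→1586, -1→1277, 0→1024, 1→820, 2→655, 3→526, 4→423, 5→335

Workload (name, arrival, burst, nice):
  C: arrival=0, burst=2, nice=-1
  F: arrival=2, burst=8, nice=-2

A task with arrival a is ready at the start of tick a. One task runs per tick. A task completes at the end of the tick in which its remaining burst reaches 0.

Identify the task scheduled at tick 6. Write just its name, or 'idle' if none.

running at tick 6 = F

t=0: vr[C=0] → run C
t=1: vr[C=1024/1277] → run C
t=2: vr[F=0] → run F
t=3: vr[F=512/793] → run F
t=4: vr[F=1024/793] → run F
t=5: vr[F=1536/793] → run F
t=6: vr[F=2048/793] → run F
t=7: vr[F=2560/793] → run F
t=8: vr[F=3072/793] → run F
t=9: vr[F=3584/793] → run F
t=10: (idle)
t=11: (idle)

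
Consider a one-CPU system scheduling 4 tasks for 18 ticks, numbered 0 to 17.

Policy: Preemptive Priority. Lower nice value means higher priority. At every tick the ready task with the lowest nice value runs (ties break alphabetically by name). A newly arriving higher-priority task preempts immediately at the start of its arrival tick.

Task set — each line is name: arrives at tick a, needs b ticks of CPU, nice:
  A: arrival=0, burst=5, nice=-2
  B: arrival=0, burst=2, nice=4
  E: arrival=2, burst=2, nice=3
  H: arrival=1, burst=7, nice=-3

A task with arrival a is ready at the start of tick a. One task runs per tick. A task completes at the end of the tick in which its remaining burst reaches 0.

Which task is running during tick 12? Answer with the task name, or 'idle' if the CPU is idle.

t=0: ready={A,B} → run A
t=1: ready={A,B,H} → run H
t=2: ready={A,B,E,H} → run H
t=3: ready={A,B,E,H} → run H
t=4: ready={A,B,E,H} → run H
t=5: ready={A,B,E,H} → run H
t=6: ready={A,B,E,H} → run H
t=7: ready={A,B,E,H} → run H
t=8: ready={A,B,E} → run A
t=9: ready={A,B,E} → run A
t=10: ready={A,B,E} → run A
t=11: ready={A,B,E} → run A
t=12: ready={B,E} → run E
t=13: ready={B,E} → run E
t=14: ready={B} → run B
t=15: ready={B} → run B
t=16: (idle)
t=17: (idle)

running at tick 12 = E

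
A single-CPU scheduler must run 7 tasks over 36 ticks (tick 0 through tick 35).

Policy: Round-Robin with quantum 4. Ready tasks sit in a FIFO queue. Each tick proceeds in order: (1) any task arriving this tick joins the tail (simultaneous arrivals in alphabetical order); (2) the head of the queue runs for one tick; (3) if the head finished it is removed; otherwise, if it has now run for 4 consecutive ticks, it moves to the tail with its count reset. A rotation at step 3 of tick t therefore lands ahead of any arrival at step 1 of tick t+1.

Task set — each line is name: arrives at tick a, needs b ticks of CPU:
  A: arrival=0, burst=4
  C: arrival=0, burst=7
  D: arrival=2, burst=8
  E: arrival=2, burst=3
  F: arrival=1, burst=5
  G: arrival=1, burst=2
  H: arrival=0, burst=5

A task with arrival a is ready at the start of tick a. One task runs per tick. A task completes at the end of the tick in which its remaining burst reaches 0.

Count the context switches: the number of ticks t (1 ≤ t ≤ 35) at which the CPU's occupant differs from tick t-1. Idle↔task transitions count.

t=0: queue=[A,C,H] q_used=0 → run A
t=1: queue=[A,C,H,F,G] q_used=1 → run A
t=2: queue=[A,C,H,F,G,D,E] q_used=2 → run A
t=3: queue=[A,C,H,F,G,D,E] q_used=3 → run A
t=4: queue=[C,H,F,G,D,E] q_used=0 → run C
t=5: queue=[C,H,F,G,D,E] q_used=1 → run C
t=6: queue=[C,H,F,G,D,E] q_used=2 → run C
t=7: queue=[C,H,F,G,D,E] q_used=3 → run C
t=8: queue=[H,F,G,D,E,C] q_used=0 → run H
t=9: queue=[H,F,G,D,E,C] q_used=1 → run H
t=10: queue=[H,F,G,D,E,C] q_used=2 → run H
t=11: queue=[H,F,G,D,E,C] q_used=3 → run H
t=12: queue=[F,G,D,E,C,H] q_used=0 → run F
t=13: queue=[F,G,D,E,C,H] q_used=1 → run F
t=14: queue=[F,G,D,E,C,H] q_used=2 → run F
t=15: queue=[F,G,D,E,C,H] q_used=3 → run F
t=16: queue=[G,D,E,C,H,F] q_used=0 → run G
t=17: queue=[G,D,E,C,H,F] q_used=1 → run G
t=18: queue=[D,E,C,H,F] q_used=0 → run D
t=19: queue=[D,E,C,H,F] q_used=1 → run D
t=20: queue=[D,E,C,H,F] q_used=2 → run D
t=21: queue=[D,E,C,H,F] q_used=3 → run D
t=22: queue=[E,C,H,F,D] q_used=0 → run E
t=23: queue=[E,C,H,F,D] q_used=1 → run E
t=24: queue=[E,C,H,F,D] q_used=2 → run E
t=25: queue=[C,H,F,D] q_used=0 → run C
t=26: queue=[C,H,F,D] q_used=1 → run C
t=27: queue=[C,H,F,D] q_used=2 → run C
t=28: queue=[H,F,D] q_used=0 → run H
t=29: queue=[F,D] q_used=0 → run F
t=30: queue=[D] q_used=0 → run D
t=31: queue=[D] q_used=1 → run D
t=32: queue=[D] q_used=2 → run D
t=33: queue=[D] q_used=3 → run D
t=34: (idle)
t=35: (idle)

context switches = 11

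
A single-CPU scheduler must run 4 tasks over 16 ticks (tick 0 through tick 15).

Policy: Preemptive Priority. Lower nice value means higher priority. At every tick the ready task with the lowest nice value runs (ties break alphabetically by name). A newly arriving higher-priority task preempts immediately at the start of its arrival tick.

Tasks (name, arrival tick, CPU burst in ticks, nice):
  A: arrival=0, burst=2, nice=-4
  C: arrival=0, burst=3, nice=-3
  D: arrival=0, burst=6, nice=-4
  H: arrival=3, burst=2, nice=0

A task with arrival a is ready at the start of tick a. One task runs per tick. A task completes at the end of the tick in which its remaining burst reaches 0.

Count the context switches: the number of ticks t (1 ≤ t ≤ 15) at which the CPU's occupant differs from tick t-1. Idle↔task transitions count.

t=0: ready={A,C,D} → run A
t=1: ready={A,C,D} → run A
t=2: ready={C,D} → run D
t=3: ready={C,D,H} → run D
t=4: ready={C,D,H} → run D
t=5: ready={C,D,H} → run D
t=6: ready={C,D,H} → run D
t=7: ready={C,D,H} → run D
t=8: ready={C,H} → run C
t=9: ready={C,H} → run C
t=10: ready={C,H} → run C
t=11: ready={H} → run H
t=12: ready={H} → run H
t=13: (idle)
t=14: (idle)
t=15: (idle)

context switches = 4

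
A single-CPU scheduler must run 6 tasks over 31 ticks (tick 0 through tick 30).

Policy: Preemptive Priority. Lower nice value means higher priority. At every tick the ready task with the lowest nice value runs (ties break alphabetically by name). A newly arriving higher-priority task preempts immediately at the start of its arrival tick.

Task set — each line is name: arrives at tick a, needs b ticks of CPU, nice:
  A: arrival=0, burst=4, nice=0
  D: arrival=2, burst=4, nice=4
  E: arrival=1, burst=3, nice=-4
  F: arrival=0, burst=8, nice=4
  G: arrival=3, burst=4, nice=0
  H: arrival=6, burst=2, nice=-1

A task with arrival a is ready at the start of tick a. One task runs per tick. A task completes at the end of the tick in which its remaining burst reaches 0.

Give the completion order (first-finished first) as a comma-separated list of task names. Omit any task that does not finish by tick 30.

t=0: ready={A,F} → run A
t=1: ready={A,E,F} → run E
t=2: ready={A,D,E,F} → run E
t=3: ready={A,D,E,F,G} → run E
t=4: ready={A,D,F,G} → run A
t=5: ready={A,D,F,G} → run A
t=6: ready={A,D,F,G,H} → run H
t=7: ready={A,D,F,G,H} → run H
t=8: ready={A,D,F,G} → run A
t=9: ready={D,F,G} → run G
t=10: ready={D,F,G} → run G
t=11: ready={D,F,G} → run G
t=12: ready={D,F,G} → run G
t=13: ready={D,F} → run D
t=14: ready={D,F} → run D
t=15: ready={D,F} → run D
t=16: ready={D,F} → run D
t=17: ready={F} → run F
t=18: ready={F} → run F
t=19: ready={F} → run F
t=20: ready={F} → run F
t=21: ready={F} → run F
t=22: ready={F} → run F
t=23: ready={F} → run F
t=24: ready={F} → run F
t=25: (idle)
t=26: (idle)
t=27: (idle)
t=28: (idle)
t=29: (idle)
t=30: (idle)

completion order = E, H, A, G, D, F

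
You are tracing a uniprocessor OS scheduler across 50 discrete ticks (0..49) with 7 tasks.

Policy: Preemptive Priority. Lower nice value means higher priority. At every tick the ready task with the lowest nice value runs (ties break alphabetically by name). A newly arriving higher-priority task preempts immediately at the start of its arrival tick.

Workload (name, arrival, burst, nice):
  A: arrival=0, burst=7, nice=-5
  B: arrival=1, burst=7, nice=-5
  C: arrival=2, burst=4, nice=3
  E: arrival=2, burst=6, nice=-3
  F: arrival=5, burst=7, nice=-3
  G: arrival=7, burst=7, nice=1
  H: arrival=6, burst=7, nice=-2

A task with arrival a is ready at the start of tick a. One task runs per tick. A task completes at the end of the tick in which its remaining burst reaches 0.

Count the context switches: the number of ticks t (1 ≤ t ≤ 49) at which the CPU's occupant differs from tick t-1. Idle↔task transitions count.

context switches = 7

t=0: ready={A} → run A
t=1: ready={A,B} → run A
t=2: ready={A,B,C,E} → run A
t=3: ready={A,B,C,E} → run A
t=4: ready={A,B,C,E} → run A
t=5: ready={A,B,C,E,F} → run A
t=6: ready={A,B,C,E,F,H} → run A
t=7: ready={B,C,E,F,G,H} → run B
t=8: ready={B,C,E,F,G,H} → run B
t=9: ready={B,C,E,F,G,H} → run B
t=10: ready={B,C,E,F,G,H} → run B
t=11: ready={B,C,E,F,G,H} → run B
t=12: ready={B,C,E,F,G,H} → run B
t=13: ready={B,C,E,F,G,H} → run B
t=14: ready={C,E,F,G,H} → run E
t=15: ready={C,E,F,G,H} → run E
t=16: ready={C,E,F,G,H} → run E
t=17: ready={C,E,F,G,H} → run E
t=18: ready={C,E,F,G,H} → run E
t=19: ready={C,E,F,G,H} → run E
t=20: ready={C,F,G,H} → run F
t=21: ready={C,F,G,H} → run F
t=22: ready={C,F,G,H} → run F
t=23: ready={C,F,G,H} → run F
t=24: ready={C,F,G,H} → run F
t=25: ready={C,F,G,H} → run F
t=26: ready={C,F,G,H} → run F
t=27: ready={C,G,H} → run H
t=28: ready={C,G,H} → run H
t=29: ready={C,G,H} → run H
t=30: ready={C,G,H} → run H
t=31: ready={C,G,H} → run H
t=32: ready={C,G,H} → run H
t=33: ready={C,G,H} → run H
t=34: ready={C,G} → run G
t=35: ready={C,G} → run G
t=36: ready={C,G} → run G
t=37: ready={C,G} → run G
t=38: ready={C,G} → run G
t=39: ready={C,G} → run G
t=40: ready={C,G} → run G
t=41: ready={C} → run C
t=42: ready={C} → run C
t=43: ready={C} → run C
t=44: ready={C} → run C
t=45: (idle)
t=46: (idle)
t=47: (idle)
t=48: (idle)
t=49: (idle)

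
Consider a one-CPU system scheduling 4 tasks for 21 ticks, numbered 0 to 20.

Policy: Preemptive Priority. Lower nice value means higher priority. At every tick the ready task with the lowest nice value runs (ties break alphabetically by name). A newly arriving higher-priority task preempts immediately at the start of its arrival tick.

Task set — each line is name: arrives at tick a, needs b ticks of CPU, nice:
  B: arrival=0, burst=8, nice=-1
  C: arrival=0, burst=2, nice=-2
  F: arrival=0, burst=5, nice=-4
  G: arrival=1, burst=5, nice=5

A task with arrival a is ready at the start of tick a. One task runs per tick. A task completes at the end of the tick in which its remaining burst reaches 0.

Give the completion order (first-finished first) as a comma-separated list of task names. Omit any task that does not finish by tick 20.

t=0: ready={B,C,F} → run F
t=1: ready={B,C,F,G} → run F
t=2: ready={B,C,F,G} → run F
t=3: ready={B,C,F,G} → run F
t=4: ready={B,C,F,G} → run F
t=5: ready={B,C,G} → run C
t=6: ready={B,C,G} → run C
t=7: ready={B,G} → run B
t=8: ready={B,G} → run B
t=9: ready={B,G} → run B
t=10: ready={B,G} → run B
t=11: ready={B,G} → run B
t=12: ready={B,G} → run B
t=13: ready={B,G} → run B
t=14: ready={B,G} → run B
t=15: ready={G} → run G
t=16: ready={G} → run G
t=17: ready={G} → run G
t=18: ready={G} → run G
t=19: ready={G} → run G
t=20: (idle)

completion order = F, C, B, G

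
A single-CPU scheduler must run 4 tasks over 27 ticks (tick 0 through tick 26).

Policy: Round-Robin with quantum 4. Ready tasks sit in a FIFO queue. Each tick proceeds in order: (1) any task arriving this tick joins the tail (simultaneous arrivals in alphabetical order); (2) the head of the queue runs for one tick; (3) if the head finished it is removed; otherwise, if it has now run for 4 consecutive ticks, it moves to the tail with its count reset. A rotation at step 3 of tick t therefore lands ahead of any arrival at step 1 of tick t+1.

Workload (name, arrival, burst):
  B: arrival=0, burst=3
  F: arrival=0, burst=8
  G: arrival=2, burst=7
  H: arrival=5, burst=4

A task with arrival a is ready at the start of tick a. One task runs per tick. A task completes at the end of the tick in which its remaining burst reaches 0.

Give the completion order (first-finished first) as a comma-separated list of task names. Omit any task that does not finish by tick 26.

completion order = B, H, F, G

t=0: queue=[B,F] q_used=0 → run B
t=1: queue=[B,F] q_used=1 → run B
t=2: queue=[B,F,G] q_used=2 → run B
t=3: queue=[F,G] q_used=0 → run F
t=4: queue=[F,G] q_used=1 → run F
t=5: queue=[F,G,H] q_used=2 → run F
t=6: queue=[F,G,H] q_used=3 → run F
t=7: queue=[G,H,F] q_used=0 → run G
t=8: queue=[G,H,F] q_used=1 → run G
t=9: queue=[G,H,F] q_used=2 → run G
t=10: queue=[G,H,F] q_used=3 → run G
t=11: queue=[H,F,G] q_used=0 → run H
t=12: queue=[H,F,G] q_used=1 → run H
t=13: queue=[H,F,G] q_used=2 → run H
t=14: queue=[H,F,G] q_used=3 → run H
t=15: queue=[F,G] q_used=0 → run F
t=16: queue=[F,G] q_used=1 → run F
t=17: queue=[F,G] q_used=2 → run F
t=18: queue=[F,G] q_used=3 → run F
t=19: queue=[G] q_used=0 → run G
t=20: queue=[G] q_used=1 → run G
t=21: queue=[G] q_used=2 → run G
t=22: (idle)
t=23: (idle)
t=24: (idle)
t=25: (idle)
t=26: (idle)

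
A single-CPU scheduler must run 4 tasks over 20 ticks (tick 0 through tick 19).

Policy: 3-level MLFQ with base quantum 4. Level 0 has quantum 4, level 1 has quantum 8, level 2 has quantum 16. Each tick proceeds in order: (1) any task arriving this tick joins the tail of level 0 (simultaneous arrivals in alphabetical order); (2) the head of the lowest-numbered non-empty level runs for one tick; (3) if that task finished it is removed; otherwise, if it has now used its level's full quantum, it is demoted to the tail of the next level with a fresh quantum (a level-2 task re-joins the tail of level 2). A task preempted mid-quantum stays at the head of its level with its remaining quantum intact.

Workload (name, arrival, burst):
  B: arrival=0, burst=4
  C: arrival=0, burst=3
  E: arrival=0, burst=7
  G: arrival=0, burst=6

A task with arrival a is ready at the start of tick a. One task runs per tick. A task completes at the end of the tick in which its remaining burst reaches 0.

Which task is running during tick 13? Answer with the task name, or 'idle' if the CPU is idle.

running at tick 13 = G

t=0: L0/L1/L2 = BCEG/-/- → run B
t=1: L0/L1/L2 = BCEG/-/- → run B
t=2: L0/L1/L2 = BCEG/-/- → run B
t=3: L0/L1/L2 = BCEG/-/- → run B
t=4: L0/L1/L2 = CEG/-/- → run C
t=5: L0/L1/L2 = CEG/-/- → run C
t=6: L0/L1/L2 = CEG/-/- → run C
t=7: L0/L1/L2 = EG/-/- → run E
t=8: L0/L1/L2 = EG/-/- → run E
t=9: L0/L1/L2 = EG/-/- → run E
t=10: L0/L1/L2 = EG/-/- → run E
t=11: L0/L1/L2 = G/E/- → run G
t=12: L0/L1/L2 = G/E/- → run G
t=13: L0/L1/L2 = G/E/- → run G
t=14: L0/L1/L2 = G/E/- → run G
t=15: L0/L1/L2 = -/EG/- → run E
t=16: L0/L1/L2 = -/EG/- → run E
t=17: L0/L1/L2 = -/EG/- → run E
t=18: L0/L1/L2 = -/G/- → run G
t=19: L0/L1/L2 = -/G/- → run G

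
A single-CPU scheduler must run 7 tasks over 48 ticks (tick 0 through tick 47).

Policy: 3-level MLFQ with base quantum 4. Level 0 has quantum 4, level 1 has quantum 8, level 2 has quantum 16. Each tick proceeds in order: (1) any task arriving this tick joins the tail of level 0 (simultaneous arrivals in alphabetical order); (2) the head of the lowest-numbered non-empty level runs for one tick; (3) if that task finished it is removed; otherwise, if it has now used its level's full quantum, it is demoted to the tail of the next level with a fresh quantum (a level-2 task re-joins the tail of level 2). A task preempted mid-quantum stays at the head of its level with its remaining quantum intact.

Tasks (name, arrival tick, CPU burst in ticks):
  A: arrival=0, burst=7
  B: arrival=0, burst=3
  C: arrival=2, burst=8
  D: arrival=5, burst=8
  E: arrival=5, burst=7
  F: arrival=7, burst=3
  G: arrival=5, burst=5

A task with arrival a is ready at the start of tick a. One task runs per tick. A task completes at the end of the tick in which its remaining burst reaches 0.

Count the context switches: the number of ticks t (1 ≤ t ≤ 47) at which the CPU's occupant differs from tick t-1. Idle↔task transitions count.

t=0: L0/L1/L2 = AB/-/- → run A
t=1: L0/L1/L2 = AB/-/- → run A
t=2: L0/L1/L2 = ABC/-/- → run A
t=3: L0/L1/L2 = ABC/-/- → run A
t=4: L0/L1/L2 = BC/A/- → run B
t=5: L0/L1/L2 = BCDEG/A/- → run B
t=6: L0/L1/L2 = BCDEG/A/- → run B
t=7: L0/L1/L2 = CDEGF/A/- → run C
t=8: L0/L1/L2 = CDEGF/A/- → run C
t=9: L0/L1/L2 = CDEGF/A/- → run C
t=10: L0/L1/L2 = CDEGF/A/- → run C
t=11: L0/L1/L2 = DEGF/AC/- → run D
t=12: L0/L1/L2 = DEGF/AC/- → run D
t=13: L0/L1/L2 = DEGF/AC/- → run D
t=14: L0/L1/L2 = DEGF/AC/- → run D
t=15: L0/L1/L2 = EGF/ACD/- → run E
t=16: L0/L1/L2 = EGF/ACD/- → run E
t=17: L0/L1/L2 = EGF/ACD/- → run E
t=18: L0/L1/L2 = EGF/ACD/- → run E
t=19: L0/L1/L2 = GF/ACDE/- → run G
t=20: L0/L1/L2 = GF/ACDE/- → run G
t=21: L0/L1/L2 = GF/ACDE/- → run G
t=22: L0/L1/L2 = GF/ACDE/- → run G
t=23: L0/L1/L2 = F/ACDEG/- → run F
t=24: L0/L1/L2 = F/ACDEG/- → run F
t=25: L0/L1/L2 = F/ACDEG/- → run F
t=26: L0/L1/L2 = -/ACDEG/- → run A
t=27: L0/L1/L2 = -/ACDEG/- → run A
t=28: L0/L1/L2 = -/ACDEG/- → run A
t=29: L0/L1/L2 = -/CDEG/- → run C
t=30: L0/L1/L2 = -/CDEG/- → run C
t=31: L0/L1/L2 = -/CDEG/- → run C
t=32: L0/L1/L2 = -/CDEG/- → run C
t=33: L0/L1/L2 = -/DEG/- → run D
t=34: L0/L1/L2 = -/DEG/- → run D
t=35: L0/L1/L2 = -/DEG/- → run D
t=36: L0/L1/L2 = -/DEG/- → run D
t=37: L0/L1/L2 = -/EG/- → run E
t=38: L0/L1/L2 = -/EG/- → run E
t=39: L0/L1/L2 = -/EG/- → run E
t=40: L0/L1/L2 = -/G/- → run G
t=41: (idle)
t=42: (idle)
t=43: (idle)
t=44: (idle)
t=45: (idle)
t=46: (idle)
t=47: (idle)

context switches = 12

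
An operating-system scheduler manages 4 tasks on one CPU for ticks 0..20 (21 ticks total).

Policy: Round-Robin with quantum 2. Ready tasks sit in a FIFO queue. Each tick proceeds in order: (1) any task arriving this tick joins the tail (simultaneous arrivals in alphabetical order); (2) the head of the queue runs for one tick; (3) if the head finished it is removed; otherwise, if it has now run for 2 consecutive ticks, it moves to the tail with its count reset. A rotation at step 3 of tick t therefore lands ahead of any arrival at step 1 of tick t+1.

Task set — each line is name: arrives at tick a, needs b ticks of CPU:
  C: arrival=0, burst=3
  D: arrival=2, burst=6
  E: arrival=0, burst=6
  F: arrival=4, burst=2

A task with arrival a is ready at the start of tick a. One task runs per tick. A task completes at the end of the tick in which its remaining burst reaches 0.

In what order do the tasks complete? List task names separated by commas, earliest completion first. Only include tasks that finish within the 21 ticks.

completion order = C, F, E, D

t=0: queue=[C,E] q_used=0 → run C
t=1: queue=[C,E] q_used=1 → run C
t=2: queue=[E,C,D] q_used=0 → run E
t=3: queue=[E,C,D] q_used=1 → run E
t=4: queue=[C,D,E,F] q_used=0 → run C
t=5: queue=[D,E,F] q_used=0 → run D
t=6: queue=[D,E,F] q_used=1 → run D
t=7: queue=[E,F,D] q_used=0 → run E
t=8: queue=[E,F,D] q_used=1 → run E
t=9: queue=[F,D,E] q_used=0 → run F
t=10: queue=[F,D,E] q_used=1 → run F
t=11: queue=[D,E] q_used=0 → run D
t=12: queue=[D,E] q_used=1 → run D
t=13: queue=[E,D] q_used=0 → run E
t=14: queue=[E,D] q_used=1 → run E
t=15: queue=[D] q_used=0 → run D
t=16: queue=[D] q_used=1 → run D
t=17: (idle)
t=18: (idle)
t=19: (idle)
t=20: (idle)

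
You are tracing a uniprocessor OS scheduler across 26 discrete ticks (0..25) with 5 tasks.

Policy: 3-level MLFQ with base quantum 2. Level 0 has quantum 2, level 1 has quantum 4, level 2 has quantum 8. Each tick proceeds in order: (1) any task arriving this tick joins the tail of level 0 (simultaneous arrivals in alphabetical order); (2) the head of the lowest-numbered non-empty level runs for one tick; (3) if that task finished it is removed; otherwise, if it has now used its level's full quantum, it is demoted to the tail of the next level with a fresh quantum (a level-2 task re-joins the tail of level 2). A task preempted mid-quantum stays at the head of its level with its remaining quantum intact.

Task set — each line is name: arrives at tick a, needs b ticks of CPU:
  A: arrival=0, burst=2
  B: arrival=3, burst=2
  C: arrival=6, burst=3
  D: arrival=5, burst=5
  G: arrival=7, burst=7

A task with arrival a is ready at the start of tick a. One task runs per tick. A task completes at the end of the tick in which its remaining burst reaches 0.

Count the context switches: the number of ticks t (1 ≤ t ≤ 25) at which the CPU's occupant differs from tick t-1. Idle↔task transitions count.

t=0: L0/L1/L2 = A/-/- → run A
t=1: L0/L1/L2 = A/-/- → run A
t=2: (idle)
t=3: L0/L1/L2 = B/-/- → run B
t=4: L0/L1/L2 = B/-/- → run B
t=5: L0/L1/L2 = D/-/- → run D
t=6: L0/L1/L2 = DC/-/- → run D
t=7: L0/L1/L2 = CG/D/- → run C
t=8: L0/L1/L2 = CG/D/- → run C
t=9: L0/L1/L2 = G/DC/- → run G
t=10: L0/L1/L2 = G/DC/- → run G
t=11: L0/L1/L2 = -/DCG/- → run D
t=12: L0/L1/L2 = -/DCG/- → run D
t=13: L0/L1/L2 = -/DCG/- → run D
t=14: L0/L1/L2 = -/CG/- → run C
t=15: L0/L1/L2 = -/G/- → run G
t=16: L0/L1/L2 = -/G/- → run G
t=17: L0/L1/L2 = -/G/- → run G
t=18: L0/L1/L2 = -/G/- → run G
t=19: L0/L1/L2 = -/-/G → run G
t=20: (idle)
t=21: (idle)
t=22: (idle)
t=23: (idle)
t=24: (idle)
t=25: (idle)

context switches = 9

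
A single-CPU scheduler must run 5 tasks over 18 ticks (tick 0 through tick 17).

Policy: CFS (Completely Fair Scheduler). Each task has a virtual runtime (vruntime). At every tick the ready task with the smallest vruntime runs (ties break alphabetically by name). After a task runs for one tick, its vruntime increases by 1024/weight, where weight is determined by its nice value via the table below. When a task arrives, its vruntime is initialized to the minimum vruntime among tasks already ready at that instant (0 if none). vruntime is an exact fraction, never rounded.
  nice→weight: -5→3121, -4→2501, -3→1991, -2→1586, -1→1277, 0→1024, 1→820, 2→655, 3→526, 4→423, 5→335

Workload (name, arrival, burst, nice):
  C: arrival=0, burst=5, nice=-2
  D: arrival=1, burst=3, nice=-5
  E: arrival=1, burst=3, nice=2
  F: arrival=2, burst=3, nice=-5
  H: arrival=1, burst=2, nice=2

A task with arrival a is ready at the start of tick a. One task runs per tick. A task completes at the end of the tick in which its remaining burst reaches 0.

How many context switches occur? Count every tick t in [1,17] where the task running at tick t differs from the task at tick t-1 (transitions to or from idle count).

context switches = 15

t=0: vr[C=0] → run C
t=1: vr[C=512/793 D=512/793 E=512/793 H=512/793] → run C
t=2: vr[C=1024/793 D=512/793 E=512/793 F=512/793 H=512/793] → run D
t=3: vr[C=1024/793 D=2409984/2474953 E=512/793 F=512/793 H=512/793] → run E
t=4: vr[C=1024/793 D=2409984/2474953 E=1147392/519415 F=512/793 H=512/793] → run F
t=5: vr[C=1024/793 D=2409984/2474953 E=1147392/519415 F=2409984/2474953 H=512/793] → run H
t=6: vr[C=1024/793 D=2409984/2474953 E=1147392/519415 F=2409984/2474953 H=1147392/519415] → run D
t=7: vr[C=1024/793 D=3222016/2474953 E=1147392/519415 F=2409984/2474953 H=1147392/519415] → run F
t=8: vr[C=1024/793 D=3222016/2474953 E=1147392/519415 F=3222016/2474953 H=1147392/519415] → run C
t=9: vr[C=1536/793 D=3222016/2474953 E=1147392/519415 F=3222016/2474953 H=1147392/519415] → run D
t=10: vr[C=1536/793 E=1147392/519415 F=3222016/2474953 H=1147392/519415] → run F
t=11: vr[C=1536/793 E=1147392/519415 H=1147392/519415] → run C
t=12: vr[C=2048/793 E=1147392/519415 H=1147392/519415] → run E
t=13: vr[C=2048/793 E=1959424/519415 H=1147392/519415] → run H
t=14: vr[C=2048/793 E=1959424/519415] → run C
t=15: vr[E=1959424/519415] → run E
t=16: (idle)
t=17: (idle)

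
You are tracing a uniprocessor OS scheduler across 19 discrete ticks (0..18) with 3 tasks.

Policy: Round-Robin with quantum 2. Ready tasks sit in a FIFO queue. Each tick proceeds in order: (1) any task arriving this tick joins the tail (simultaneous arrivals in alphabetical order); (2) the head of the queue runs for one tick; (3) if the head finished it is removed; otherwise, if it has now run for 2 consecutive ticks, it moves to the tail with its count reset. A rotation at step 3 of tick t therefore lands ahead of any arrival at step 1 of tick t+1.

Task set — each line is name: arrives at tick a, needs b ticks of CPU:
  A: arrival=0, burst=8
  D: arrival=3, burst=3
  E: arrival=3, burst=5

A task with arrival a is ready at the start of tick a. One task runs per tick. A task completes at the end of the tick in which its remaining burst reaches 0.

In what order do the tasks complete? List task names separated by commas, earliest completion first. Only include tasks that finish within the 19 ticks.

completion order = D, A, E

t=0: queue=[A] q_used=0 → run A
t=1: queue=[A] q_used=1 → run A
t=2: queue=[A] q_used=0 → run A
t=3: queue=[A,D,E] q_used=1 → run A
t=4: queue=[D,E,A] q_used=0 → run D
t=5: queue=[D,E,A] q_used=1 → run D
t=6: queue=[E,A,D] q_used=0 → run E
t=7: queue=[E,A,D] q_used=1 → run E
t=8: queue=[A,D,E] q_used=0 → run A
t=9: queue=[A,D,E] q_used=1 → run A
t=10: queue=[D,E,A] q_used=0 → run D
t=11: queue=[E,A] q_used=0 → run E
t=12: queue=[E,A] q_used=1 → run E
t=13: queue=[A,E] q_used=0 → run A
t=14: queue=[A,E] q_used=1 → run A
t=15: queue=[E] q_used=0 → run E
t=16: (idle)
t=17: (idle)
t=18: (idle)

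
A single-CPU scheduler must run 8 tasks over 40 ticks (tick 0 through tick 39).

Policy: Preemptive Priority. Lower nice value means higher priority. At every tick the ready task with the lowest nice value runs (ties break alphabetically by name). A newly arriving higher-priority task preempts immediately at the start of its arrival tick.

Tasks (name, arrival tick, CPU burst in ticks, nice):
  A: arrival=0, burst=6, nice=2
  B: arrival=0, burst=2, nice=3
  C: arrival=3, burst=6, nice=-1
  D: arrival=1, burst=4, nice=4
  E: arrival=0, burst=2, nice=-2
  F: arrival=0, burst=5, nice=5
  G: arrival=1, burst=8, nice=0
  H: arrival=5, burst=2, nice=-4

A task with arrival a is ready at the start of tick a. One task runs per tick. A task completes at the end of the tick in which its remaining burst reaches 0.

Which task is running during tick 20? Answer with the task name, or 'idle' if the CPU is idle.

t=0: ready={A,B,E,F} → run E
t=1: ready={A,B,D,E,F,G} → run E
t=2: ready={A,B,D,F,G} → run G
t=3: ready={A,B,C,D,F,G} → run C
t=4: ready={A,B,C,D,F,G} → run C
t=5: ready={A,B,C,D,F,G,H} → run H
t=6: ready={A,B,C,D,F,G,H} → run H
t=7: ready={A,B,C,D,F,G} → run C
t=8: ready={A,B,C,D,F,G} → run C
t=9: ready={A,B,C,D,F,G} → run C
t=10: ready={A,B,C,D,F,G} → run C
t=11: ready={A,B,D,F,G} → run G
t=12: ready={A,B,D,F,G} → run G
t=13: ready={A,B,D,F,G} → run G
t=14: ready={A,B,D,F,G} → run G
t=15: ready={A,B,D,F,G} → run G
t=16: ready={A,B,D,F,G} → run G
t=17: ready={A,B,D,F,G} → run G
t=18: ready={A,B,D,F} → run A
t=19: ready={A,B,D,F} → run A
t=20: ready={A,B,D,F} → run A
t=21: ready={A,B,D,F} → run A
t=22: ready={A,B,D,F} → run A
t=23: ready={A,B,D,F} → run A
t=24: ready={B,D,F} → run B
t=25: ready={B,D,F} → run B
t=26: ready={D,F} → run D
t=27: ready={D,F} → run D
t=28: ready={D,F} → run D
t=29: ready={D,F} → run D
t=30: ready={F} → run F
t=31: ready={F} → run F
t=32: ready={F} → run F
t=33: ready={F} → run F
t=34: ready={F} → run F
t=35: (idle)
t=36: (idle)
t=37: (idle)
t=38: (idle)
t=39: (idle)

running at tick 20 = A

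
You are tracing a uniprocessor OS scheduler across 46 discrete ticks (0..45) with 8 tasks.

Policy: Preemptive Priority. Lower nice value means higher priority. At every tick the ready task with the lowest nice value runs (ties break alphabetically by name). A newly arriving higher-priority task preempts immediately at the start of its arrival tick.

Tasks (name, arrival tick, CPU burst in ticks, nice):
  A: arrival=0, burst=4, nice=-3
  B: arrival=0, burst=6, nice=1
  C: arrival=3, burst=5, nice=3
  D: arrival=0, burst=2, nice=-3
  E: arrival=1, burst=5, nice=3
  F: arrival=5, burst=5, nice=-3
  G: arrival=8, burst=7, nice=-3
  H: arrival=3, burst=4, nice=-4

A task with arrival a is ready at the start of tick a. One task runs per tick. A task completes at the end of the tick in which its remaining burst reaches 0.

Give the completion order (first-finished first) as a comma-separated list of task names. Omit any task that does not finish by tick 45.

completion order = H, A, D, F, G, B, C, E

t=0: ready={A,B,D} → run A
t=1: ready={A,B,D,E} → run A
t=2: ready={A,B,D,E} → run A
t=3: ready={A,B,C,D,E,H} → run H
t=4: ready={A,B,C,D,E,H} → run H
t=5: ready={A,B,C,D,E,F,H} → run H
t=6: ready={A,B,C,D,E,F,H} → run H
t=7: ready={A,B,C,D,E,F} → run A
t=8: ready={B,C,D,E,F,G} → run D
t=9: ready={B,C,D,E,F,G} → run D
t=10: ready={B,C,E,F,G} → run F
t=11: ready={B,C,E,F,G} → run F
t=12: ready={B,C,E,F,G} → run F
t=13: ready={B,C,E,F,G} → run F
t=14: ready={B,C,E,F,G} → run F
t=15: ready={B,C,E,G} → run G
t=16: ready={B,C,E,G} → run G
t=17: ready={B,C,E,G} → run G
t=18: ready={B,C,E,G} → run G
t=19: ready={B,C,E,G} → run G
t=20: ready={B,C,E,G} → run G
t=21: ready={B,C,E,G} → run G
t=22: ready={B,C,E} → run B
t=23: ready={B,C,E} → run B
t=24: ready={B,C,E} → run B
t=25: ready={B,C,E} → run B
t=26: ready={B,C,E} → run B
t=27: ready={B,C,E} → run B
t=28: ready={C,E} → run C
t=29: ready={C,E} → run C
t=30: ready={C,E} → run C
t=31: ready={C,E} → run C
t=32: ready={C,E} → run C
t=33: ready={E} → run E
t=34: ready={E} → run E
t=35: ready={E} → run E
t=36: ready={E} → run E
t=37: ready={E} → run E
t=38: (idle)
t=39: (idle)
t=40: (idle)
t=41: (idle)
t=42: (idle)
t=43: (idle)
t=44: (idle)
t=45: (idle)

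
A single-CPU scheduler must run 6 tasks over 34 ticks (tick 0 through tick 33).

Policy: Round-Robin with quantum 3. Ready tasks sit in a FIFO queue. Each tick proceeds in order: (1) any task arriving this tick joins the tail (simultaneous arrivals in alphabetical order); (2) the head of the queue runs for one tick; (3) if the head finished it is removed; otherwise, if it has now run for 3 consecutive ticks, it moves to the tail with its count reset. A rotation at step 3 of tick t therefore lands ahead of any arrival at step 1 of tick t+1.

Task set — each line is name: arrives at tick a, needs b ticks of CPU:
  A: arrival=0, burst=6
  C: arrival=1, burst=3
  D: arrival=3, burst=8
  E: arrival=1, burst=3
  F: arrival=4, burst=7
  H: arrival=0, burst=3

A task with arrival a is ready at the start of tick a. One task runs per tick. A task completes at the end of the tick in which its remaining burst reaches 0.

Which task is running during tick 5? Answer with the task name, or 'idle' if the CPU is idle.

t=0: queue=[A,H] q_used=0 → run A
t=1: queue=[A,H,C,E] q_used=1 → run A
t=2: queue=[A,H,C,E] q_used=2 → run A
t=3: queue=[H,C,E,A,D] q_used=0 → run H
t=4: queue=[H,C,E,A,D,F] q_used=1 → run H
t=5: queue=[H,C,E,A,D,F] q_used=2 → run H
t=6: queue=[C,E,A,D,F] q_used=0 → run C
t=7: queue=[C,E,A,D,F] q_used=1 → run C
t=8: queue=[C,E,A,D,F] q_used=2 → run C
t=9: queue=[E,A,D,F] q_used=0 → run E
t=10: queue=[E,A,D,F] q_used=1 → run E
t=11: queue=[E,A,D,F] q_used=2 → run E
t=12: queue=[A,D,F] q_used=0 → run A
t=13: queue=[A,D,F] q_used=1 → run A
t=14: queue=[A,D,F] q_used=2 → run A
t=15: queue=[D,F] q_used=0 → run D
t=16: queue=[D,F] q_used=1 → run D
t=17: queue=[D,F] q_used=2 → run D
t=18: queue=[F,D] q_used=0 → run F
t=19: queue=[F,D] q_used=1 → run F
t=20: queue=[F,D] q_used=2 → run F
t=21: queue=[D,F] q_used=0 → run D
t=22: queue=[D,F] q_used=1 → run D
t=23: queue=[D,F] q_used=2 → run D
t=24: queue=[F,D] q_used=0 → run F
t=25: queue=[F,D] q_used=1 → run F
t=26: queue=[F,D] q_used=2 → run F
t=27: queue=[D,F] q_used=0 → run D
t=28: queue=[D,F] q_used=1 → run D
t=29: queue=[F] q_used=0 → run F
t=30: (idle)
t=31: (idle)
t=32: (idle)
t=33: (idle)

running at tick 5 = H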